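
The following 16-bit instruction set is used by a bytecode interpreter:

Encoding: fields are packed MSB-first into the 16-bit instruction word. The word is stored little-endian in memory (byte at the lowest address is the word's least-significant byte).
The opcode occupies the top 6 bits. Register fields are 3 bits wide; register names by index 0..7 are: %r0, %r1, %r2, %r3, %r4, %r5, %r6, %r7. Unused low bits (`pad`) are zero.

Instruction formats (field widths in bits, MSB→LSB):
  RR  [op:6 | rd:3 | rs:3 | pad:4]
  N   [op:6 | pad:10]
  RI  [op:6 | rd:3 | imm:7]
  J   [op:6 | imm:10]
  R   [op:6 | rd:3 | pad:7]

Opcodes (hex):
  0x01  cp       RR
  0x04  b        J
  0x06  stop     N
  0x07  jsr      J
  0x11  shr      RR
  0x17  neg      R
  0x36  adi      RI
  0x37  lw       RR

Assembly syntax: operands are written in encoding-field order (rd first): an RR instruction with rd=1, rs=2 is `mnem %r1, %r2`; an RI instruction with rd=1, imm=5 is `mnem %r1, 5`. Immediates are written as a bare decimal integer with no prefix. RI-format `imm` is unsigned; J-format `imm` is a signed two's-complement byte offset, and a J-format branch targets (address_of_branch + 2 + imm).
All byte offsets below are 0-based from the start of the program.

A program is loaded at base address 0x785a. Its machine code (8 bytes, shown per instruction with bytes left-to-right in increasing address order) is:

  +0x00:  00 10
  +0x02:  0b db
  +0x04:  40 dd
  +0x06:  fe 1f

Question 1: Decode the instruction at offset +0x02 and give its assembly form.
adi %r6, 11

[02] 0b db → 0xdb0b
  top 6b → 0x36 → adi [RI]
  rd: (w>>7)&0x7=0x6 → %r6
  imm: (w>>0)&0x7f=0xb → 11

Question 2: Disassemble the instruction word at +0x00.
[00] 00 10 → 0x1000
  op=0x1000>>10=0x4 ⇒ b (J)
  [9:0] imm=0 = 0

b 0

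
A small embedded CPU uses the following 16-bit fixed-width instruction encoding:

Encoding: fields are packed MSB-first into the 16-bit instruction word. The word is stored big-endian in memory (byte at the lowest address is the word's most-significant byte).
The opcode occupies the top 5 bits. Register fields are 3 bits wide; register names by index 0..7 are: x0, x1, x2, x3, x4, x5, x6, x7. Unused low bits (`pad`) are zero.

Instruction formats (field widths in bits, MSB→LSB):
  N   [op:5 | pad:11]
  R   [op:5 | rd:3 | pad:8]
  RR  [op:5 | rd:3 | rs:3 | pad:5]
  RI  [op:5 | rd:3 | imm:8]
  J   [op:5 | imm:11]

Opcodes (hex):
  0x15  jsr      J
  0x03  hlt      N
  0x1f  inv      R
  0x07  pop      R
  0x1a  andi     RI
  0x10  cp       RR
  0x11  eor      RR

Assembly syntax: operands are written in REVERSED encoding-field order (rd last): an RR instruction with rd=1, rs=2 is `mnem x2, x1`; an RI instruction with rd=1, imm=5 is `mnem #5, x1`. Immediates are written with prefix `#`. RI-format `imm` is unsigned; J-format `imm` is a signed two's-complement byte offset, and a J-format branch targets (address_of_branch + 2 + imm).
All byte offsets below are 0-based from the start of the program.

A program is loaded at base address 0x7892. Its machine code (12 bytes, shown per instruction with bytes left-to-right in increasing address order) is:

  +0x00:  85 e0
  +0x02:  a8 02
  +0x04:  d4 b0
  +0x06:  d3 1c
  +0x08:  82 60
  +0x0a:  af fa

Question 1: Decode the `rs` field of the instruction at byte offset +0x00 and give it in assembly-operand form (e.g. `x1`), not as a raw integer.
x7

+0x00: 85 e0 ⇒ word 0x85e0 (big)
  opcode bits[15:11]=0x10: cp/RR
  rd@[10:8]=0x5 ⇒ x5
  rs@[7:5]=0x7 ⇒ x7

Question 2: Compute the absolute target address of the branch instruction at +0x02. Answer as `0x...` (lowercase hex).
0x7898

+0x02: a8 02 ⇒ word 0xa802 (big)
  op=0xa802>>11=0x15 ⇒ jsr (J)
  imm@[10:0]=0x2 ⇒ #2
  target = base 0x7892 + off 0x02 + 2 + imm 2 = 0x7898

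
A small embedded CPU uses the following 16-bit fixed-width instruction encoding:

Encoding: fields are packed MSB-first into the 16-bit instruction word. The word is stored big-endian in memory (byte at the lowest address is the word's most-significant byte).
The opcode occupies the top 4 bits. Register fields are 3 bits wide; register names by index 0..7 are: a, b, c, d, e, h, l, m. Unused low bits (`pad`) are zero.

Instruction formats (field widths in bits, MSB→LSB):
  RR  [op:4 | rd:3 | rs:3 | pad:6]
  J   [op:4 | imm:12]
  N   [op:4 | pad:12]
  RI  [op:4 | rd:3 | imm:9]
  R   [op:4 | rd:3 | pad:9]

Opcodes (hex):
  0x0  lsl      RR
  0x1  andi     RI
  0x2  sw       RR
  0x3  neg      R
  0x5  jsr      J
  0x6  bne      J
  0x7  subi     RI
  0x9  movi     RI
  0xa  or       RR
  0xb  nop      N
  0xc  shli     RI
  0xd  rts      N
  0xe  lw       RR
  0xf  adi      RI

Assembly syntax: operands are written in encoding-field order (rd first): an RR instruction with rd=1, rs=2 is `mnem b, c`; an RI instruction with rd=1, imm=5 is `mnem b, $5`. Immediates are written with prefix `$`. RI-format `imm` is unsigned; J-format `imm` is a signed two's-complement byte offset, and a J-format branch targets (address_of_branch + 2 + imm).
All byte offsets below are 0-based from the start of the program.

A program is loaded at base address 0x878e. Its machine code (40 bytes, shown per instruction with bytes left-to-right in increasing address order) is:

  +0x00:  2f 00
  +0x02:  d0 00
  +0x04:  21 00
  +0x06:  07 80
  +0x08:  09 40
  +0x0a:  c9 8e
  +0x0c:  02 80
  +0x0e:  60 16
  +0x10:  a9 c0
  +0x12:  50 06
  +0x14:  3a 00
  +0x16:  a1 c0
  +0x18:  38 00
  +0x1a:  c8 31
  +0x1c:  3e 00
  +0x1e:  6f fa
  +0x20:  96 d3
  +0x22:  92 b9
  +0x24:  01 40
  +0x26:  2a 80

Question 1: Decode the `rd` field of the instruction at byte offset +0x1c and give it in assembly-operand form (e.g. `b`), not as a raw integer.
off 0x1c: read 3e 00 as big → 0x3e00
  opcode bits[15:12]=0x3: neg/R
  rd: (w>>9)&0x7=0x7 → m

m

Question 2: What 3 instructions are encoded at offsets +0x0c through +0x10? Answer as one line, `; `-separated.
lsl b, c; bne $22; or e, m

[0c] 02 80 → 0x0280
  top 4b → 0x0 → lsl [RR]
  [11:9] rd=1 = b
  [8:6] rs=2 = c
[0e] 60 16 → 0x6016
  top 4b → 0x6 → bne [J]
  [11:0] imm=22 = $22
[10] a9 c0 → 0xa9c0
  top 4b → 0xa → or [RR]
  [11:9] rd=4 = e
  [8:6] rs=7 = m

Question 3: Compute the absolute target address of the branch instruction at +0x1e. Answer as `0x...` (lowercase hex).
0x87a8

[1e] 6f fa → 0x6ffa
  opcode bits[15:12]=0x6: bne/J
  imm@[11:0]=0xffa (s12→-6) ⇒ $-6
  target = base 0x878e + off 0x1e + 2 + imm -6 = 0x87a8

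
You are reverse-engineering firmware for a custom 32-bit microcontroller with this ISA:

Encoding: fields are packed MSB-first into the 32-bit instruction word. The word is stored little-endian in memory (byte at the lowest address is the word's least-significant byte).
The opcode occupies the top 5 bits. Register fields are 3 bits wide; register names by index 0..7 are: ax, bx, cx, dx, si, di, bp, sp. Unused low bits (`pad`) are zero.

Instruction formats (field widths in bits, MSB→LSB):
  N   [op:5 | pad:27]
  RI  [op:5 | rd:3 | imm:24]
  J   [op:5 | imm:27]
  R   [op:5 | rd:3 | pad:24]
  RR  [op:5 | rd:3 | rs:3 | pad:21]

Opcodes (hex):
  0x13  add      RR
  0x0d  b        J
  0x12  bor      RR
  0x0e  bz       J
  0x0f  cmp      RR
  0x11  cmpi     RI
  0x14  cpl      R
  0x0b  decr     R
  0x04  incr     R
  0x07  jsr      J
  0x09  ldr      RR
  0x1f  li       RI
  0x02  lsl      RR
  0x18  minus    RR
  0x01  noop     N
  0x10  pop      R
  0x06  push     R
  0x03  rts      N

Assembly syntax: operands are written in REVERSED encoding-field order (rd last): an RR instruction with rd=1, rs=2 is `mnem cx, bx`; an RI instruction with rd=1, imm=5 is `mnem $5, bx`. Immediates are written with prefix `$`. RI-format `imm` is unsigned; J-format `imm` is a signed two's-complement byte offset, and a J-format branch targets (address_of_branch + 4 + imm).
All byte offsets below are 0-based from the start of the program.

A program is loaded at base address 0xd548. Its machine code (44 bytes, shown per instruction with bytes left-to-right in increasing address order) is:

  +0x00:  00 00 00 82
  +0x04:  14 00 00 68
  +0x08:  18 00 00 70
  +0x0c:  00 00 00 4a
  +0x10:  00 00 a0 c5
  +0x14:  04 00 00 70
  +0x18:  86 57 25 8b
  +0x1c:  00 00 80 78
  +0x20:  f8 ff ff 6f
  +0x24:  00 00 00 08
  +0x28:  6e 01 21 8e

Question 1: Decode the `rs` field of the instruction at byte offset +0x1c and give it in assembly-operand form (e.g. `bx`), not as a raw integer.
si

+0x1c: 00 00 80 78 ⇒ word 0x78800000 (little)
  top 5b → 0xf → cmp [RR]
  [26:24] rd=0 = ax
  [23:21] rs=4 = si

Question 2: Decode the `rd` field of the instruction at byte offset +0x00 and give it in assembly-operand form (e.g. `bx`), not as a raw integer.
@+00  little-endian(00 00 00 82) = 0x82000000
  op=0x82000000>>27=0x10 ⇒ pop (R)
  rd: (w>>24)&0x7=0x2 → cx

cx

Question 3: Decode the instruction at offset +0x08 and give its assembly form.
bz $24

+0x08: 18 00 00 70 ⇒ word 0x70000018 (little)
  op=0x70000018>>27=0xe ⇒ bz (J)
  [26:0] imm=24 = $24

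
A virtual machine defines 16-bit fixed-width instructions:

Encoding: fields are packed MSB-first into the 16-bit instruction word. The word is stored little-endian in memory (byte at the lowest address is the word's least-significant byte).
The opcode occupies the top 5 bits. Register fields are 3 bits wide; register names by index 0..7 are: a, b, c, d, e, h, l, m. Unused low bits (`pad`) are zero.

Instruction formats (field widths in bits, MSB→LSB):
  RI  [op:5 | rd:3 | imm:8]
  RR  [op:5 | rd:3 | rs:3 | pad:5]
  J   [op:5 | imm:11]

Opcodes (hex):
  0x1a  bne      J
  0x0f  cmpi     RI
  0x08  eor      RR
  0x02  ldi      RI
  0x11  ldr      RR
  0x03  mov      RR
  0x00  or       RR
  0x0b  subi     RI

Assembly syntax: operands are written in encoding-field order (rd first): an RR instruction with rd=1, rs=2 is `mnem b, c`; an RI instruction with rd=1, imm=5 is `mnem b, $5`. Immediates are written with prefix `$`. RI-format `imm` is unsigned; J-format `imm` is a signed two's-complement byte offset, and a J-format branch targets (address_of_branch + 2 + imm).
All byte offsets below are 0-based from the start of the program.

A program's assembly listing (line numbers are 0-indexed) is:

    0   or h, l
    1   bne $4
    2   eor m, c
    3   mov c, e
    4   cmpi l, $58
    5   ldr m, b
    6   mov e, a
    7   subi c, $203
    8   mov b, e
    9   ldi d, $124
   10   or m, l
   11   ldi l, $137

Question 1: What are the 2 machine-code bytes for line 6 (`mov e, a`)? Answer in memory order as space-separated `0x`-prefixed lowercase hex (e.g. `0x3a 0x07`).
L6: mov op=0x3:5|rd=4:3|rs=0:3|pad=0:5 ⇒ 0x1c00 ⇒ little 00 1c

0x00 0x1c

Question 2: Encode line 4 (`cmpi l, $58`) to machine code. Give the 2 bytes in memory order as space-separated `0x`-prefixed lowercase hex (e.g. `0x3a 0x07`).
0x3a 0x7e

4. cmpi fields op=0xf:5|rd=6:3|imm=58:8 → word 7e3ah → 3a 7e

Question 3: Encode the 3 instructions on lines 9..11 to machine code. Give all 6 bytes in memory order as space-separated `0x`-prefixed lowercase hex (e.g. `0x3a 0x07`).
line 9 (ldi): pack op=0x2:5|rd=3:3|imm=124:8 = 0x137c; little→ 7c 13
line 10 (or): pack op=0x0:5|rd=7:3|rs=6:3|pad=0:5 = 0x07c0; little→ c0 07
line 11 (ldi): pack op=0x2:5|rd=6:3|imm=137:8 = 0x1689; little→ 89 16

0x7c 0x13 0xc0 0x07 0x89 0x16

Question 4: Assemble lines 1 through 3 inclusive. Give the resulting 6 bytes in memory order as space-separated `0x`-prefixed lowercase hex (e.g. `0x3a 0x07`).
L1: bne op=0x1a:5|imm=4:11 ⇒ 0xd004 ⇒ little 04 d0
L2: eor op=0x8:5|rd=7:3|rs=2:3|pad=0:5 ⇒ 0x4740 ⇒ little 40 47
L3: mov op=0x3:5|rd=2:3|rs=4:3|pad=0:5 ⇒ 0x1a80 ⇒ little 80 1a

0x04 0xd0 0x40 0x47 0x80 0x1a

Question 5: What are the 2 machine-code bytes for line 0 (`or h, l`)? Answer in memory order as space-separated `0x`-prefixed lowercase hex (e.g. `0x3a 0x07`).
0xc0 0x05

0. or fields op=0x0:5|rd=5:3|rs=6:3|pad=0:5 → word 05c0h → c0 05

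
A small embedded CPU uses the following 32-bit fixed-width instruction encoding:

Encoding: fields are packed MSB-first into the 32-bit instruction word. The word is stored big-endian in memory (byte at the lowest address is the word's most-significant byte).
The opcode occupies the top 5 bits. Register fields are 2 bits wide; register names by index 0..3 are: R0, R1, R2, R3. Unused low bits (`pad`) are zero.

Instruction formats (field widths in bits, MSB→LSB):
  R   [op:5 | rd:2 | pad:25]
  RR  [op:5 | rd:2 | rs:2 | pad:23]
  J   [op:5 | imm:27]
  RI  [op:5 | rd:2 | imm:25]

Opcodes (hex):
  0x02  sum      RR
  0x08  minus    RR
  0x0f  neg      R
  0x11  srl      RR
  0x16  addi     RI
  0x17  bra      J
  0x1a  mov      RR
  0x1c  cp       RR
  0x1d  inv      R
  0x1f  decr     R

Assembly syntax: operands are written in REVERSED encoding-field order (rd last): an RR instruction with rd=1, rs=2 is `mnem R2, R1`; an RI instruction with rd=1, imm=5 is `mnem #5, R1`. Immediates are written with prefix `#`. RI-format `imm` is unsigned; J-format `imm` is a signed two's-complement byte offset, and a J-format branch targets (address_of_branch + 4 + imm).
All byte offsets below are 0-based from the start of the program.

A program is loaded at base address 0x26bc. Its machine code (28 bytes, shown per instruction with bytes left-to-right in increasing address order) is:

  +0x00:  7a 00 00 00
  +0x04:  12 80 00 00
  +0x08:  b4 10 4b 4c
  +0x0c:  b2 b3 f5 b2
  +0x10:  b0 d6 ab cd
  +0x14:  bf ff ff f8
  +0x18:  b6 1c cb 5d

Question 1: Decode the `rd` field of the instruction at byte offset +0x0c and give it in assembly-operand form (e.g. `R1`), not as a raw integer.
+0x0c: b2 b3 f5 b2 ⇒ word 0xb2b3f5b2 (big)
  top 5b → 0x16 → addi [RI]
  rd: (w>>25)&0x3=0x1 → R1
  imm: (w>>0)&0x1ffffff=0xb3f5b2 → #11793842

R1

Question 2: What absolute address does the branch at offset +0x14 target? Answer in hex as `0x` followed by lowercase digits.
off 0x14: read bf ff ff f8 as big → 0xbffffff8
  opcode bits[31:27]=0x17: bra/J
  imm@[26:0]=0x7fffff8 (s27→-8) ⇒ #-8
  target = base 0x26bc + off 0x14 + 4 + imm -8 = 0x26cc

0x26cc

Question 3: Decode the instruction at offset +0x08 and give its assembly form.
addi #1067852, R2

@+08  big-endian(b4 10 4b 4c) = 0xb4104b4c
  opcode bits[31:27]=0x16: addi/RI
  rd: (w>>25)&0x3=0x2 → R2
  imm: (w>>0)&0x1ffffff=0x104b4c → #1067852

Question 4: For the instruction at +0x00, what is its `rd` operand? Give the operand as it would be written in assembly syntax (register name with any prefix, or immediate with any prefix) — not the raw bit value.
R1

off 0x00: read 7a 00 00 00 as big → 0x7a000000
  op=0x7a000000>>27=0xf ⇒ neg (R)
  [26:25] rd=1 = R1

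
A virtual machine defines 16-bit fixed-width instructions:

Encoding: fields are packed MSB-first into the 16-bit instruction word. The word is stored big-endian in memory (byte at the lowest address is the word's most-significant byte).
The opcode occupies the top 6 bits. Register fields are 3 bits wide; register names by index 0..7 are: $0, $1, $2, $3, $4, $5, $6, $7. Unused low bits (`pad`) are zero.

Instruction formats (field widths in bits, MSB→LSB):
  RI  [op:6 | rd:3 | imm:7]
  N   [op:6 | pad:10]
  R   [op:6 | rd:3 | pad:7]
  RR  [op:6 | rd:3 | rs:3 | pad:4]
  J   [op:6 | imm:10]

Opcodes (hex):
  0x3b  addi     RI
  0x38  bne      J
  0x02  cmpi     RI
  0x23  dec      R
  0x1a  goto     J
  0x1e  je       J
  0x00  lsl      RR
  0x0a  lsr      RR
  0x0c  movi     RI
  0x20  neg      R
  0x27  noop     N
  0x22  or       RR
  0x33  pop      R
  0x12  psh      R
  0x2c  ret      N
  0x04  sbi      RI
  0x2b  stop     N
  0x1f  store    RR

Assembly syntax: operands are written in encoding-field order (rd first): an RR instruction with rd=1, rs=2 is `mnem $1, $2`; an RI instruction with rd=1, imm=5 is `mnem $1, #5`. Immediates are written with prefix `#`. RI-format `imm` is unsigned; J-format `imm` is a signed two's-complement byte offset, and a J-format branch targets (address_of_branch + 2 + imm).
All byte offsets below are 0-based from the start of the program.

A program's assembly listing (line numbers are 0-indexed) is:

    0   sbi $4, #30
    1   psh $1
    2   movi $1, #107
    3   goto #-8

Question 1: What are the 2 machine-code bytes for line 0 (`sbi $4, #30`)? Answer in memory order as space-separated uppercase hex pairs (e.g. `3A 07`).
L0: sbi op=0x4:6|rd=4:3|imm=30:7 ⇒ 0x121e ⇒ big 12 1e

12 1E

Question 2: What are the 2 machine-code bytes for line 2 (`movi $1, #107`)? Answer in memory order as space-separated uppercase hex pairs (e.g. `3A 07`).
2. movi fields op=0xc:6|rd=1:3|imm=107:7 → word 30ebh → 30 eb

30 EB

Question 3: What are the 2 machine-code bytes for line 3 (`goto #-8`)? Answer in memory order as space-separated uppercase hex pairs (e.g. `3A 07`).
6B F8

3. goto fields op=0x1a:6|imm=-8:10 → word 6bf8h → 6b f8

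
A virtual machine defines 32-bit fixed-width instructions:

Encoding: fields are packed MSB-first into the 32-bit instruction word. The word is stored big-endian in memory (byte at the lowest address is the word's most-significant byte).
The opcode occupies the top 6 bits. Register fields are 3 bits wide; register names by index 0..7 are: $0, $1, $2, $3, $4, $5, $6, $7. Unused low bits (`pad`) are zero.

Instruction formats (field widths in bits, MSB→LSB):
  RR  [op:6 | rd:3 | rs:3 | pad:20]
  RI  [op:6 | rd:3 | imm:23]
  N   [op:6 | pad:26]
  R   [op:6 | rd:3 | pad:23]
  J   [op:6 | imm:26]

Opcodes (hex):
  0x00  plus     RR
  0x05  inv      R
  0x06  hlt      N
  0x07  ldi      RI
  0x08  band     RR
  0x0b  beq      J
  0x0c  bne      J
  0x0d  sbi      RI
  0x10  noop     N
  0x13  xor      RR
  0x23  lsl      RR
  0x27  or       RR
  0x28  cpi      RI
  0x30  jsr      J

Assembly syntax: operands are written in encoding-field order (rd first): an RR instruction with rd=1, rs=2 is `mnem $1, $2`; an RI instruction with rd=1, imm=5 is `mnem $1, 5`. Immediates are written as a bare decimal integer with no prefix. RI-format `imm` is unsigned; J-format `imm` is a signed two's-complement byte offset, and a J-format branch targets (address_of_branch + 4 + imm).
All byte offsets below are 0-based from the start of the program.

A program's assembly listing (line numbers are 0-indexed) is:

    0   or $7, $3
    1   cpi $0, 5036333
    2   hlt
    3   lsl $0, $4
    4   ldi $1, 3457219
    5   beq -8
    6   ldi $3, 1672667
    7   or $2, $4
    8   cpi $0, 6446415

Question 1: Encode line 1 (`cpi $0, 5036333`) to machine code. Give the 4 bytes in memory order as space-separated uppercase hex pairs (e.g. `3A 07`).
L1: cpi op=0x28:6|rd=0:3|imm=5036333:23 ⇒ 0xa04cd92d ⇒ big a0 4c d9 2d

A0 4C D9 2D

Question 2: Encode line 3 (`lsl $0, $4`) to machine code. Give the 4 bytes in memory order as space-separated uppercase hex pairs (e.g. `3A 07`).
L3: lsl op=0x23:6|rd=0:3|rs=4:3|pad=0:20 ⇒ 0x8c400000 ⇒ big 8c 40 00 00

8C 40 00 00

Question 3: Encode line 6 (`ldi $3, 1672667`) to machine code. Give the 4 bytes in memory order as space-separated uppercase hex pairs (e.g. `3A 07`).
1D 99 85 DB

L6: ldi op=0x7:6|rd=3:3|imm=1672667:23 ⇒ 0x1d9985db ⇒ big 1d 99 85 db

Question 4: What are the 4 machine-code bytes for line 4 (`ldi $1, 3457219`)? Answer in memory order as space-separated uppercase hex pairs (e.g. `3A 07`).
1C B4 C0 C3

L4: ldi op=0x7:6|rd=1:3|imm=3457219:23 ⇒ 0x1cb4c0c3 ⇒ big 1c b4 c0 c3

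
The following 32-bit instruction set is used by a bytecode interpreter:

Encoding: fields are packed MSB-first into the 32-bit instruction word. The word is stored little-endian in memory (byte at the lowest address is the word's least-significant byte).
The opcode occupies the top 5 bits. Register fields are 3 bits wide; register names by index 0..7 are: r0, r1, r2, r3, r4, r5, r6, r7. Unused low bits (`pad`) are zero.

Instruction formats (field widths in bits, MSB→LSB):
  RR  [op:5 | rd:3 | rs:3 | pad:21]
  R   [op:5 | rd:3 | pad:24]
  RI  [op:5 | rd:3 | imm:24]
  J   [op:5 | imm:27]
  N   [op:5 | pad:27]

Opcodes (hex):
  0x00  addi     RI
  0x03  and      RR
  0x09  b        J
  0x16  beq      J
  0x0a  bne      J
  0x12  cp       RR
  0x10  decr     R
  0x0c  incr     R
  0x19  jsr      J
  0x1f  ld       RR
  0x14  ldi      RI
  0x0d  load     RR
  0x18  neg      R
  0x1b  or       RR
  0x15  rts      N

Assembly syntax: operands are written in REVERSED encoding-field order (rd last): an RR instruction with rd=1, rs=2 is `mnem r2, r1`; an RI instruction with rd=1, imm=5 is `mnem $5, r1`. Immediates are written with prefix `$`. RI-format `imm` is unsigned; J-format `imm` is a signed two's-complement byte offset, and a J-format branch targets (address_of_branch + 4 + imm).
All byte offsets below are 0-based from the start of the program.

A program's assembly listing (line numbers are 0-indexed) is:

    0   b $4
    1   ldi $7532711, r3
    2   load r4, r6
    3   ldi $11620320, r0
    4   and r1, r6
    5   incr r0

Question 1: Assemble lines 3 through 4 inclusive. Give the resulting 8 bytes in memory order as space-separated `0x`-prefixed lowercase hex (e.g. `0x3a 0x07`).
line 3 (ldi): pack op=0x14:5|rd=0:3|imm=11620320:24 = 0xa0b14fe0; little→ e0 4f b1 a0
line 4 (and): pack op=0x3:5|rd=6:3|rs=1:3|pad=0:21 = 0x1e200000; little→ 00 00 20 1e

0xe0 0x4f 0xb1 0xa0 0x00 0x00 0x20 0x1e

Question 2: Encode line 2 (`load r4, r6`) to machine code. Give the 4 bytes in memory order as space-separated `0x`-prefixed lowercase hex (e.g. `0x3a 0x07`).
L2: load op=0xd:5|rd=6:3|rs=4:3|pad=0:21 ⇒ 0x6e800000 ⇒ little 00 00 80 6e

0x00 0x00 0x80 0x6e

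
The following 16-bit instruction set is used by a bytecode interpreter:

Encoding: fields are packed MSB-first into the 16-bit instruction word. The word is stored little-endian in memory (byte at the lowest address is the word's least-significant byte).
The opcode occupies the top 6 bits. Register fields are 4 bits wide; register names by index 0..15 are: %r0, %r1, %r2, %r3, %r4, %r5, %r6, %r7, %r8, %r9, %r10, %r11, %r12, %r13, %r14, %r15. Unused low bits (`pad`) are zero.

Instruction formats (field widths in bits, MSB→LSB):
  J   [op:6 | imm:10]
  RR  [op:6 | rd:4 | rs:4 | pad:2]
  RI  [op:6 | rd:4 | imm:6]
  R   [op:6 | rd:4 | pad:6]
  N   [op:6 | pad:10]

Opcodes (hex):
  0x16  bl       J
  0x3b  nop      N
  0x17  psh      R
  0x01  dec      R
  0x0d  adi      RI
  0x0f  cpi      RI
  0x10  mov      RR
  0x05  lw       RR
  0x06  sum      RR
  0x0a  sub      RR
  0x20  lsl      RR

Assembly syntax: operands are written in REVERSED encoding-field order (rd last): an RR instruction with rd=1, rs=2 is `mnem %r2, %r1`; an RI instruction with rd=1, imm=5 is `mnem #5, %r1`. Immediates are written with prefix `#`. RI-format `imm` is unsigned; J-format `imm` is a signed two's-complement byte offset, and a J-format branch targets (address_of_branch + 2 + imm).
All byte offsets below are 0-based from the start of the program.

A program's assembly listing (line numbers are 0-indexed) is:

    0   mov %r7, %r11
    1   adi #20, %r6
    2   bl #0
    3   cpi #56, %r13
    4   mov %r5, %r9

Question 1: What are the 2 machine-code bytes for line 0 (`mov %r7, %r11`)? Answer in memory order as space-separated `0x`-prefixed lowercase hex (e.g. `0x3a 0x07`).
0. mov fields op=0x10:6|rd=11:4|rs=7:4|pad=0:2 → word 42dch → dc 42

0xdc 0x42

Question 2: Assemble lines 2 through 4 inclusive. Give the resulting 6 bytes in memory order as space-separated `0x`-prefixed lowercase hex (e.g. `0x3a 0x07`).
0x00 0x58 0x78 0x3f 0x54 0x42

2. bl fields op=0x16:6|imm=0:10 → word 5800h → 00 58
3. cpi fields op=0xf:6|rd=13:4|imm=56:6 → word 3f78h → 78 3f
4. mov fields op=0x10:6|rd=9:4|rs=5:4|pad=0:2 → word 4254h → 54 42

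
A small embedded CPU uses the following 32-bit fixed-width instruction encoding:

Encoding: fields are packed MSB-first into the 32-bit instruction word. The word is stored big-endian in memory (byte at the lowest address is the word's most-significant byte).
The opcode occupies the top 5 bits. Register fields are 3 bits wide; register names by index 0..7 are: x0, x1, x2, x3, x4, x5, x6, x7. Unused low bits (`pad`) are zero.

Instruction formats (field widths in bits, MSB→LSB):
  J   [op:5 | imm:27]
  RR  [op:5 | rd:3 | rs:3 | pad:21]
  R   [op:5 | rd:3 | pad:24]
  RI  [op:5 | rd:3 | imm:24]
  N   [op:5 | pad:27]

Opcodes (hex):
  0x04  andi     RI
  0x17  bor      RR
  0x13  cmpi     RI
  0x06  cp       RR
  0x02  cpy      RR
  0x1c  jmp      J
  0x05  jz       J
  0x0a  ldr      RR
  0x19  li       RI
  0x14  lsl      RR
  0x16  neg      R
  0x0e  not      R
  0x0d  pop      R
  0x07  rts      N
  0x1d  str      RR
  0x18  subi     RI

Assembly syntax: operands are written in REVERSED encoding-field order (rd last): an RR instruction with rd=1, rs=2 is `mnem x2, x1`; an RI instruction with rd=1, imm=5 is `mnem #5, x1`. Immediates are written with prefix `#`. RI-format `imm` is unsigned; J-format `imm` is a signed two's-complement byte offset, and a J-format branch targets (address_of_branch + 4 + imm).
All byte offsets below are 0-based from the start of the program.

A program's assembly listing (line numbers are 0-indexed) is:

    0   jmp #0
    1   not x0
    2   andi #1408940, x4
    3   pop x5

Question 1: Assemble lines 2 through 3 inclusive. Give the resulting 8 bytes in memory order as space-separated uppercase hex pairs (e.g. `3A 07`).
line 2 (andi): pack op=0x4:5|rd=4:3|imm=1408940:24 = 0x24157fac; big→ 24 15 7f ac
line 3 (pop): pack op=0xd:5|rd=5:3|pad=0:24 = 0x6d000000; big→ 6d 00 00 00

24 15 7F AC 6D 00 00 00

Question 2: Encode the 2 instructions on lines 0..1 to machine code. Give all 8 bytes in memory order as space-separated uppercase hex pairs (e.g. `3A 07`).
L0: jmp op=0x1c:5|imm=0:27 ⇒ 0xe0000000 ⇒ big e0 00 00 00
L1: not op=0xe:5|rd=0:3|pad=0:24 ⇒ 0x70000000 ⇒ big 70 00 00 00

E0 00 00 00 70 00 00 00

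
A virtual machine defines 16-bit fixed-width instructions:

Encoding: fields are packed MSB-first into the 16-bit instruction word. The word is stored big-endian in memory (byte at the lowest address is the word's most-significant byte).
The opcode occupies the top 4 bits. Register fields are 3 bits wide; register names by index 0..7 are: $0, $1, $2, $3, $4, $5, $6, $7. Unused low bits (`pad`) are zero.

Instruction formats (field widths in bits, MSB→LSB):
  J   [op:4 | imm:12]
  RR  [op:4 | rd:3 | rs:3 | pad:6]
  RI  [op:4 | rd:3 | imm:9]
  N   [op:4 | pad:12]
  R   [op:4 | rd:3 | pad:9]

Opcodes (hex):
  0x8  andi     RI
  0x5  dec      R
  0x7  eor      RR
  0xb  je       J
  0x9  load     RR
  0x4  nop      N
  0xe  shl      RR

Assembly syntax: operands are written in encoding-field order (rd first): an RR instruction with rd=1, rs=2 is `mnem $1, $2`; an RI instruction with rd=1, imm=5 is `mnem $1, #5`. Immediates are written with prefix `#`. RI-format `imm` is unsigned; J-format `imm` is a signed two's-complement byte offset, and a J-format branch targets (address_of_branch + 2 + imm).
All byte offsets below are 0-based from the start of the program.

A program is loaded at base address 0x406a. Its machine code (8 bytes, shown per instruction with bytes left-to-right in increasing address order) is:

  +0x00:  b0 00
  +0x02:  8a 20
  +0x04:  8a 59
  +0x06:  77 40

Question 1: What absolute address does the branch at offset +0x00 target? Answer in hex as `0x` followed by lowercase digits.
0x406c

[00] b0 00 → 0xb000
  opcode bits[15:12]=0xb: je/J
  imm: (w>>0)&0xfff=0x0 → #0
  target = base 0x406a + off 0x00 + 2 + imm 0 = 0x406c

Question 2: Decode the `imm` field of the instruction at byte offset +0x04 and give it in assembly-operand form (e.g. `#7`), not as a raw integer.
[04] 8a 59 → 0x8a59
  op=0x8a59>>12=0x8 ⇒ andi (RI)
  rd: (w>>9)&0x7=0x5 → $5
  imm: (w>>0)&0x1ff=0x59 → #89

#89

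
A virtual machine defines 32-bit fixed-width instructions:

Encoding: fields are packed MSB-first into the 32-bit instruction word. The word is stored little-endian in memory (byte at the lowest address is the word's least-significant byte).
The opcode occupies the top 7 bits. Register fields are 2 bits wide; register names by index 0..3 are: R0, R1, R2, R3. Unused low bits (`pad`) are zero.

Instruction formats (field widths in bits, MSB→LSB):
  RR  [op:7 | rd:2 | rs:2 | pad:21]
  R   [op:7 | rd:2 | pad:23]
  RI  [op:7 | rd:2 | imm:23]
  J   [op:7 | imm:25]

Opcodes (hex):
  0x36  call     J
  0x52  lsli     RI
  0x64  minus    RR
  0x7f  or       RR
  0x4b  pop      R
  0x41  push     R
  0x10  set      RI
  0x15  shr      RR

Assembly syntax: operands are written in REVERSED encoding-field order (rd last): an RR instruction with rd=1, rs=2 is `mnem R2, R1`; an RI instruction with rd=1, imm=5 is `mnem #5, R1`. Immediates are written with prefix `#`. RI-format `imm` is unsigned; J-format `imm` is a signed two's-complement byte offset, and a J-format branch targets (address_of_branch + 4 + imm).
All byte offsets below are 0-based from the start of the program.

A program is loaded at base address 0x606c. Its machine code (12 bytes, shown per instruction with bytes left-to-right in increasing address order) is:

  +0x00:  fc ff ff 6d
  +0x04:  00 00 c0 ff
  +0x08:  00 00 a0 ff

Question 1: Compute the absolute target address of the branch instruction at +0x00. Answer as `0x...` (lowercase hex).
[00] fc ff ff 6d → 0x6dfffffc
  op=0x6dfffffc>>25=0x36 ⇒ call (J)
  imm: (w>>0)&0x1ffffff=0x1fffffc (s25→-4) → #-4
  target = base 0x606c + off 0x00 + 4 + imm -4 = 0x606c

0x606c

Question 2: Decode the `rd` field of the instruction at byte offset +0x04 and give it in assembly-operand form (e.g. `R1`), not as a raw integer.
R3

+0x04: 00 00 c0 ff ⇒ word 0xffc00000 (little)
  opcode bits[31:25]=0x7f: or/RR
  [24:23] rd=3 = R3
  [22:21] rs=2 = R2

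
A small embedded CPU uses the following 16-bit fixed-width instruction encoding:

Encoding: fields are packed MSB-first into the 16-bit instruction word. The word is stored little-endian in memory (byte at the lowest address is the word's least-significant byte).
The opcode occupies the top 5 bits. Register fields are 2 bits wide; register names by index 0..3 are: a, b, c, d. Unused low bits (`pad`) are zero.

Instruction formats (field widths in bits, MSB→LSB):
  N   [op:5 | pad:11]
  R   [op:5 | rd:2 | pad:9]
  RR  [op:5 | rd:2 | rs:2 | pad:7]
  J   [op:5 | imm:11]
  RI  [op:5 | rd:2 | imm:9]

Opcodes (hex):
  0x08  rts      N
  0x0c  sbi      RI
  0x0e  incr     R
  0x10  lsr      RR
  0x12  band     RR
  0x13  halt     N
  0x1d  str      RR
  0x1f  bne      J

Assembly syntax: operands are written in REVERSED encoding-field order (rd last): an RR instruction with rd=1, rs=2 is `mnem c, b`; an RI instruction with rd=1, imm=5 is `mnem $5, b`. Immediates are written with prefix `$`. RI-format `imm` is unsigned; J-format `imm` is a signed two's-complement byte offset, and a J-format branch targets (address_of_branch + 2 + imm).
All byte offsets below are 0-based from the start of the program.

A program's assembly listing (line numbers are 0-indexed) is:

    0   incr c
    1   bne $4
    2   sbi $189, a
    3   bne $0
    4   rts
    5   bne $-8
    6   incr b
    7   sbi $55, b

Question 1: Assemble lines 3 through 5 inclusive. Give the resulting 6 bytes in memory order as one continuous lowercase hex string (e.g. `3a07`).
L3: bne op=0x1f:5|imm=0:11 ⇒ 0xf800 ⇒ little 00 f8
L4: rts op=0x8:5|pad=0:11 ⇒ 0x4000 ⇒ little 00 40
L5: bne op=0x1f:5|imm=-8:11 ⇒ 0xfff8 ⇒ little f8 ff

00f80040f8ff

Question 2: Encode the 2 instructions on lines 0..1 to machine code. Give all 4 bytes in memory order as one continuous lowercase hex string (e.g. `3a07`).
0. incr fields op=0xe:5|rd=2:2|pad=0:9 → word 7400h → 00 74
1. bne fields op=0x1f:5|imm=4:11 → word f804h → 04 f8

007404f8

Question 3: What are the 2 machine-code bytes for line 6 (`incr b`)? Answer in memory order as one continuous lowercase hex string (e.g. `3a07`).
0072

L6: incr op=0xe:5|rd=1:2|pad=0:9 ⇒ 0x7200 ⇒ little 00 72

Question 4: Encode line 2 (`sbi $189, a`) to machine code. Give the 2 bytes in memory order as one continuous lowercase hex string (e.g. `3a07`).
bd60

L2: sbi op=0xc:5|rd=0:2|imm=189:9 ⇒ 0x60bd ⇒ little bd 60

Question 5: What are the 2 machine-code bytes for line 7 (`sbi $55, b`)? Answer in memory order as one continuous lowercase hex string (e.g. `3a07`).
line 7 (sbi): pack op=0xc:5|rd=1:2|imm=55:9 = 0x6237; little→ 37 62

3762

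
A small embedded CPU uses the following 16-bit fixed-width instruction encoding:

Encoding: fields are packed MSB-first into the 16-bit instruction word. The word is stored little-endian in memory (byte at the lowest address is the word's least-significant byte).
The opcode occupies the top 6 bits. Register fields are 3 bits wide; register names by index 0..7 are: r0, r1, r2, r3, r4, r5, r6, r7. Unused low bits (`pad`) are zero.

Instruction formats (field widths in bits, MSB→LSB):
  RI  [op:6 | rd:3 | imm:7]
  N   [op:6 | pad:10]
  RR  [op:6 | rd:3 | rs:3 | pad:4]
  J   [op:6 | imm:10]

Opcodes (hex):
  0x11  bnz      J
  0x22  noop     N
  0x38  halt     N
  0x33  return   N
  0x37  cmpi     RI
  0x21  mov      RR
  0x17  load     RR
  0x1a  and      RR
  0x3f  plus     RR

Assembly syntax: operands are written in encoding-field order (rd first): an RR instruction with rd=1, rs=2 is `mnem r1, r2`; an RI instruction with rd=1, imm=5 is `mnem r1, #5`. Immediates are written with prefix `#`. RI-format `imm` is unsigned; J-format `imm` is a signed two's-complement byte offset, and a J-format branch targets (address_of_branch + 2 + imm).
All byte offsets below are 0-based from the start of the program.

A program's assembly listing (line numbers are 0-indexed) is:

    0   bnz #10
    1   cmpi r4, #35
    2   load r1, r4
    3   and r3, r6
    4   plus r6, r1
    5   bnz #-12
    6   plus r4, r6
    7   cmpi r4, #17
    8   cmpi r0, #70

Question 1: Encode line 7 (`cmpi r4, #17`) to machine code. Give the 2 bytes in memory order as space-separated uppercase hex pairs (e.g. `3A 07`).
L7: cmpi op=0x37:6|rd=4:3|imm=17:7 ⇒ 0xde11 ⇒ little 11 de

11 DE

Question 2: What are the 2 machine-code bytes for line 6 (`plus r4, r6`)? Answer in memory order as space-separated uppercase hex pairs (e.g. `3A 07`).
60 FE

L6: plus op=0x3f:6|rd=4:3|rs=6:3|pad=0:4 ⇒ 0xfe60 ⇒ little 60 fe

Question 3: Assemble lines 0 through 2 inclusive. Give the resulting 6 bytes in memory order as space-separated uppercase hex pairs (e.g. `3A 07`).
0A 44 23 DE C0 5C

L0: bnz op=0x11:6|imm=10:10 ⇒ 0x440a ⇒ little 0a 44
L1: cmpi op=0x37:6|rd=4:3|imm=35:7 ⇒ 0xde23 ⇒ little 23 de
L2: load op=0x17:6|rd=1:3|rs=4:3|pad=0:4 ⇒ 0x5cc0 ⇒ little c0 5c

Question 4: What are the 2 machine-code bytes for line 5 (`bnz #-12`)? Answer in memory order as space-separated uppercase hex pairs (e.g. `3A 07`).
F4 47

5. bnz fields op=0x11:6|imm=-12:10 → word 47f4h → f4 47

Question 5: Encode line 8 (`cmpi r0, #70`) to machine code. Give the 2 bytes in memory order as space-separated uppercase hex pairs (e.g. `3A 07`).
line 8 (cmpi): pack op=0x37:6|rd=0:3|imm=70:7 = 0xdc46; little→ 46 dc

46 DC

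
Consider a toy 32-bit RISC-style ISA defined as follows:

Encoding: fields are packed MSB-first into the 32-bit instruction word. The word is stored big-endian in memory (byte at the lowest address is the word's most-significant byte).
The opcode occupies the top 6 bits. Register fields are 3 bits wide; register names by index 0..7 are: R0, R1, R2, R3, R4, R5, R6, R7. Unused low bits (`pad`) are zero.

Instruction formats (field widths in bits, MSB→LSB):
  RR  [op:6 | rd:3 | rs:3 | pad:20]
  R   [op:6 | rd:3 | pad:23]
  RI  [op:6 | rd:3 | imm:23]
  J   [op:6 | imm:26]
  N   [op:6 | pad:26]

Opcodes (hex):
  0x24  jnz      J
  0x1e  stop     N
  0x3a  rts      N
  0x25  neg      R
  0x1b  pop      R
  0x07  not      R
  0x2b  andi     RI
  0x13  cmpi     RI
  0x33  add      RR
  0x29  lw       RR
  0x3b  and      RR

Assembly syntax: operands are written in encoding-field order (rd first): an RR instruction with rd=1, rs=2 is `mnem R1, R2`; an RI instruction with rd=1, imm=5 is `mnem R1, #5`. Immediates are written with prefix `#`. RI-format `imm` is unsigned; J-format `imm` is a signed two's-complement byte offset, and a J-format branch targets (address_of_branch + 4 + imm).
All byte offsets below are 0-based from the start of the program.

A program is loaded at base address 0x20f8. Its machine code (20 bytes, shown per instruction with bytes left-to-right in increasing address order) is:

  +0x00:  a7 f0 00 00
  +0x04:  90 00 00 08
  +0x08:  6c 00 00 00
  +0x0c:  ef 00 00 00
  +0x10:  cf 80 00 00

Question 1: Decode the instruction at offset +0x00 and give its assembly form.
off 0x00: read a7 f0 00 00 as big → 0xa7f00000
  top 6b → 0x29 → lw [RR]
  rd: (w>>23)&0x7=0x7 → R7
  rs: (w>>20)&0x7=0x7 → R7

lw R7, R7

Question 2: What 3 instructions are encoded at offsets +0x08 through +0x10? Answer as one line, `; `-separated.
pop R0; and R6, R0; add R7, R0

+0x08: 6c 00 00 00 ⇒ word 0x6c000000 (big)
  opcode bits[31:26]=0x1b: pop/R
  [25:23] rd=0 = R0
+0x0c: ef 00 00 00 ⇒ word 0xef000000 (big)
  opcode bits[31:26]=0x3b: and/RR
  [25:23] rd=6 = R6
  [22:20] rs=0 = R0
+0x10: cf 80 00 00 ⇒ word 0xcf800000 (big)
  opcode bits[31:26]=0x33: add/RR
  [25:23] rd=7 = R7
  [22:20] rs=0 = R0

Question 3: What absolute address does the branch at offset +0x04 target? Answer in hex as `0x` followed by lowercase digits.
0x2108

@+04  big-endian(90 00 00 08) = 0x90000008
  top 6b → 0x24 → jnz [J]
  imm@[25:0]=0x8 ⇒ #8
  target = base 0x20f8 + off 0x04 + 4 + imm 8 = 0x2108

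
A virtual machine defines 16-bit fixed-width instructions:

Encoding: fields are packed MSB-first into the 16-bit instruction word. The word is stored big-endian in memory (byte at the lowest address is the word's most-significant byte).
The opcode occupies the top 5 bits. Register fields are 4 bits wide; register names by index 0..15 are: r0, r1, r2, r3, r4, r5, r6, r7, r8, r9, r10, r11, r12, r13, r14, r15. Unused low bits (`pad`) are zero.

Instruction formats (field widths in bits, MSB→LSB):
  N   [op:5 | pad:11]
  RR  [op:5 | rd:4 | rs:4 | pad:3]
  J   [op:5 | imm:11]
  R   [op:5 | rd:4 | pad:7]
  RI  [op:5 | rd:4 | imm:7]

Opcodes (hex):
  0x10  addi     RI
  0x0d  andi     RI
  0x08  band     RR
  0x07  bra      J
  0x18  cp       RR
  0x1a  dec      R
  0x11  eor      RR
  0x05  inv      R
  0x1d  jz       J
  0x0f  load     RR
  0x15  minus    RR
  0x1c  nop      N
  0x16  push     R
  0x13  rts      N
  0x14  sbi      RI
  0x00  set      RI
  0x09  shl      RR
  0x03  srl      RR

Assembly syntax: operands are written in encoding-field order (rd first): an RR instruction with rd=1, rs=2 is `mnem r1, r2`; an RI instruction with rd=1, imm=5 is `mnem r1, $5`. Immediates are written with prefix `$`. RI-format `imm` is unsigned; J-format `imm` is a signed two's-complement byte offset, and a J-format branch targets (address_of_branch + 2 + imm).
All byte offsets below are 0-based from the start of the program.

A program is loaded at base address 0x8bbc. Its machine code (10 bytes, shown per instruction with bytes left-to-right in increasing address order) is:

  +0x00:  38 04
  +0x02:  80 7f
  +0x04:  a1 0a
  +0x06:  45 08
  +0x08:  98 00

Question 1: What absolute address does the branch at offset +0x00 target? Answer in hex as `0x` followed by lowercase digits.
0x8bc2

off 0x00: read 38 04 as big → 0x3804
  top 5b → 0x7 → bra [J]
  imm: (w>>0)&0x7ff=0x4 → $4
  target = base 0x8bbc + off 0x00 + 2 + imm 4 = 0x8bc2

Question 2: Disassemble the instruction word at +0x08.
off 0x08: read 98 00 as big → 0x9800
  op=0x9800>>11=0x13 ⇒ rts (N)

rts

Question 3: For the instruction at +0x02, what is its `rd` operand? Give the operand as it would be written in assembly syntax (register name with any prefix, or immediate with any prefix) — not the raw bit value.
r0

@+02  big-endian(80 7f) = 0x807f
  op=0x807f>>11=0x10 ⇒ addi (RI)
  rd@[10:7]=0x0 ⇒ r0
  imm@[6:0]=0x7f ⇒ $127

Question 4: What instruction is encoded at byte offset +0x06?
band r10, r1

@+06  big-endian(45 08) = 0x4508
  top 5b → 0x8 → band [RR]
  rd: (w>>7)&0xf=0xa → r10
  rs: (w>>3)&0xf=0x1 → r1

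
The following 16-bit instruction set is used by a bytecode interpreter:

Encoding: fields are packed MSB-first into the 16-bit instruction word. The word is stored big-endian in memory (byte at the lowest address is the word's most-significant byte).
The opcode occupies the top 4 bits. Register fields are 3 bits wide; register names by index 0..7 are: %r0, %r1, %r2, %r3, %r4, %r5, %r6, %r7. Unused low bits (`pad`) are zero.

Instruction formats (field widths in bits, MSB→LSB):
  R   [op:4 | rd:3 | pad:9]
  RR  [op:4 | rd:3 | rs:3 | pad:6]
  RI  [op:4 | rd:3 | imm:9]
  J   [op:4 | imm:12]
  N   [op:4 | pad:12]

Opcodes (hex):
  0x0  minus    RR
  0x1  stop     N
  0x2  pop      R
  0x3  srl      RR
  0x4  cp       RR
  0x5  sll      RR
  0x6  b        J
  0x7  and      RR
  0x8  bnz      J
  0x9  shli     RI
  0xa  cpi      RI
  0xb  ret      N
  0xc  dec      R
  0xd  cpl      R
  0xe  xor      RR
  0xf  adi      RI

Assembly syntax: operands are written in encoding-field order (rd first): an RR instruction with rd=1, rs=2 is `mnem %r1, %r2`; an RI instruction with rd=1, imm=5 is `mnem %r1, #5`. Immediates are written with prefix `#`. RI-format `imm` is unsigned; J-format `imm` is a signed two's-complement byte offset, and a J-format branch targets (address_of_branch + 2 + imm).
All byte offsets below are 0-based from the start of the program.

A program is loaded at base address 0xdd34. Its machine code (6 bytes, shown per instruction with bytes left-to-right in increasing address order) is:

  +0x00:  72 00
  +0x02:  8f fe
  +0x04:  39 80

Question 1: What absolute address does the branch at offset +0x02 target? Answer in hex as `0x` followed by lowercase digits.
+0x02: 8f fe ⇒ word 0x8ffe (big)
  op=0x8ffe>>12=0x8 ⇒ bnz (J)
  imm: (w>>0)&0xfff=0xffe (s12→-2) → #-2
  target = base 0xdd34 + off 0x02 + 2 + imm -2 = 0xdd36

0xdd36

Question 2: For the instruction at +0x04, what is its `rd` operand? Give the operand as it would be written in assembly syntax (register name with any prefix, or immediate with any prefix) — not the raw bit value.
%r4

+0x04: 39 80 ⇒ word 0x3980 (big)
  op=0x3980>>12=0x3 ⇒ srl (RR)
  rd@[11:9]=0x4 ⇒ %r4
  rs@[8:6]=0x6 ⇒ %r6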